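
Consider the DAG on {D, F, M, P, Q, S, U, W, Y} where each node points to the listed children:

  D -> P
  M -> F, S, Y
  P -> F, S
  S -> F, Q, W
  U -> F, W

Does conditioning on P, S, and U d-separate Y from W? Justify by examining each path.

Yes

We examine all 6 paths between Y and W:
Path 1: Y ← M → F ← U → W
  F is a collider here and neither F nor any of its descendants is conditioned on, so the collider stays closed — the path is blocked at F.
Path 2: Y ← M → F ← P → S → W
  F is a collider here and neither F nor any of its descendants is conditioned on, so the collider stays closed — the path is blocked at F.
Path 3: Y ← M → F ← S → W
  F is a collider here and neither F nor any of its descendants is conditioned on, so the collider stays closed — the path is blocked at F.
Path 4: Y ← M → S → F ← U → W
  S is a chain here and S is conditioned on, so the path is blocked at S.
Path 5: Y ← M → S → W
  S is a chain here and S is conditioned on, so the path is blocked at S.
Path 6: Y ← M → S ← P → F ← U → W
  P is a fork here and P is conditioned on, so the path is blocked at P.
All paths are blocked; Y ⊥ W | {P, S, U} holds.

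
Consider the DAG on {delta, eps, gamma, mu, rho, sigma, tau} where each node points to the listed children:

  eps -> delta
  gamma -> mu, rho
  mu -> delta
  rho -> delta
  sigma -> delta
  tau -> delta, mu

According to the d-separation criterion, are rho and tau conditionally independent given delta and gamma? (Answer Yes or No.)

No — rho and tau are not d-separated given {delta, gamma}.

We examine all 4 paths between rho and tau:
Path 1: rho ← gamma → mu → delta ← tau
  gamma is a fork here and gamma is conditioned on, so the path is blocked at gamma.
Path 2: rho ← gamma → mu ← tau
  gamma is a fork here and gamma is conditioned on, so the path is blocked at gamma.
Path 3: rho → delta ← mu ← tau
  delta is a collider and delta is conditioned on, which opens it; mu is a chain and mu is not conditioned on — no node blocks this path, so it is active.
Path 4: rho → delta ← tau
  delta is a collider and delta is conditioned on, which opens it — no node blocks this path, so it is active.
Because an active path exists, rho and tau are not d-separated.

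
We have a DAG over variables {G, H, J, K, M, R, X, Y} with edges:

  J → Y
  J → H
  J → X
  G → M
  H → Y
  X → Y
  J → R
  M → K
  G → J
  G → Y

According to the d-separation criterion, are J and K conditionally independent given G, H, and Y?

4 paths connect J and K; each must be blocked for d-separation to hold:
Path 1: J → H → Y ← G → M → K
  H is a chain here and H is conditioned on, so the path is blocked at H.
Path 2: J → Y ← G → M → K
  G is a fork here and G is conditioned on, so the path is blocked at G.
Path 3: J ← G → M → K
  G is a fork here and G is conditioned on, so the path is blocked at G.
Path 4: J → X → Y ← G → M → K
  G is a fork here and G is conditioned on, so the path is blocked at G.
All paths are blocked; J ⊥ K | {G, H, Y} holds.

Yes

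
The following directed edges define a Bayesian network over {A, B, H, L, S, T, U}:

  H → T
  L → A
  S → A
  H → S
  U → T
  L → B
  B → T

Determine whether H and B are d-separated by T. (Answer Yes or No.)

We examine all 2 paths between H and B:
Path 1: H → T ← B
  T is a collider and T is conditioned on, which opens it — no node blocks this path, so it is active.
Path 2: H → S → A ← L → B
  A is a collider here and neither A nor any of its descendants is conditioned on, so the collider stays closed — the path is blocked at A.
At least one path is unblocked, so d-separation fails.

No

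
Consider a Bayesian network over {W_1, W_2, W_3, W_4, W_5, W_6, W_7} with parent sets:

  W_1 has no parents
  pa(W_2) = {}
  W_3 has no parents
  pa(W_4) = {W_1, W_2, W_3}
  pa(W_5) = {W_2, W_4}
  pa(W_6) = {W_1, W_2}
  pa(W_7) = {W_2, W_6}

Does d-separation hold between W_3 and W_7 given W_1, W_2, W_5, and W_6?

Yes — W_3 and W_7 are d-separated given {W_1, W_2, W_5, W_6}.

Enumerating the 6 paths from W_3 to W_7 and testing each for blocking by {W_1, W_2, W_5, W_6}:
Path 1: W_3 → W_4 → W_5 ← W_2 → W_6 → W_7
  W_2 is a fork here and W_2 is conditioned on, so the path is blocked at W_2.
Path 2: W_3 → W_4 → W_5 ← W_2 → W_7
  W_2 is a fork here and W_2 is conditioned on, so the path is blocked at W_2.
Path 3: W_3 → W_4 ← W_1 → W_6 ← W_2 → W_7
  W_1 is a fork here and W_1 is conditioned on, so the path is blocked at W_1.
Path 4: W_3 → W_4 ← W_1 → W_6 → W_7
  W_1 is a fork here and W_1 is conditioned on, so the path is blocked at W_1.
Path 5: W_3 → W_4 ← W_2 → W_6 → W_7
  W_2 is a fork here and W_2 is conditioned on, so the path is blocked at W_2.
Path 6: W_3 → W_4 ← W_2 → W_7
  W_2 is a fork here and W_2 is conditioned on, so the path is blocked at W_2.
Every path is blocked, so W_3 and W_7 are d-separated given {W_1, W_2, W_5, W_6}.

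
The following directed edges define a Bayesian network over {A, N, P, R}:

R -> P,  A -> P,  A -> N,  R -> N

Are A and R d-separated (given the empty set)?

Enumerating the 2 paths from A to R and testing each for blocking by ∅:
  1. A → P ← R — P:collider[blocks] ⇒ blocked
  2. A → N ← R — N:collider[blocks] ⇒ blocked
Since every path is blocked, d-separation holds.

Yes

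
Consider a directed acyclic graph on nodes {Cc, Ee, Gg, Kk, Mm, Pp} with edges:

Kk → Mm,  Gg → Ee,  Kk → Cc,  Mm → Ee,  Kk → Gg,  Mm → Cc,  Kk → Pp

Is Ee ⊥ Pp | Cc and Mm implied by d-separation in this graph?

No

3 paths connect Ee and Pp; each must be blocked for d-separation to hold:
  1. Ee ← Mm ← Kk → Pp — Mm:chain[blocks]; Kk:fork[open] ⇒ blocked
  2. Ee ← Mm → Cc ← Kk → Pp — Mm:fork[blocks]; Cc:collider[open]; Kk:fork[open] ⇒ blocked
  3. Ee ← Gg ← Kk → Pp — Gg:chain[open]; Kk:fork[open] ⇒ active
Since the path Ee ← Gg ← Kk → Pp is active, Ee and Pp are not d-separated given {Cc, Mm}.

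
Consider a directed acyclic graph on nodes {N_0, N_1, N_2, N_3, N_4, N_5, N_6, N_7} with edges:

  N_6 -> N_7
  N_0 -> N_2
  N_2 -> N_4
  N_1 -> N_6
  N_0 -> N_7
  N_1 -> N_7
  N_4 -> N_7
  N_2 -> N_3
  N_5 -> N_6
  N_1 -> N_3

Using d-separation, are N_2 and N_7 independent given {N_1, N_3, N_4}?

Enumerating the 4 paths from N_2 to N_7 and testing each for blocking by {N_1, N_3, N_4}:
  1. N_2 → N_3 ← N_1 → N_6 → N_7 — N_3:collider[open]; N_1:fork[blocks]; N_6:chain[open] ⇒ blocked
  2. N_2 → N_3 ← N_1 → N_7 — N_3:collider[open]; N_1:fork[blocks] ⇒ blocked
  3. N_2 ← N_0 → N_7 — N_0:fork[open] ⇒ active
  4. N_2 → N_4 → N_7 — N_4:chain[blocks] ⇒ blocked
Because an active path exists, N_2 and N_7 are not d-separated.

No — N_2 and N_7 are not d-separated given {N_1, N_3, N_4}.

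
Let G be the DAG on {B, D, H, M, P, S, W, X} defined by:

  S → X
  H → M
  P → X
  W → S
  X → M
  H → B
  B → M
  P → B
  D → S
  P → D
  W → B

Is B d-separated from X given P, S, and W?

We examine all 6 paths between B and X:
Path 1: B ← H → M ← X
  M is a collider here and neither M nor any of its descendants is conditioned on, so the collider stays closed — the path is blocked at M.
Path 2: B ← P → X
  P is a fork here and P is conditioned on, so the path is blocked at P.
Path 3: B ← P → D → S → X
  P is a fork here and P is conditioned on, so the path is blocked at P.
Path 4: B ← W → S → X
  W is a fork here and W is conditioned on, so the path is blocked at W.
Path 5: B ← W → S ← D ← P → X
  W is a fork here and W is conditioned on, so the path is blocked at W.
Path 6: B → M ← X
  M is a collider here and neither M nor any of its descendants is conditioned on, so the collider stays closed — the path is blocked at M.
All paths are blocked; B ⊥ X | {P, S, W} holds.

Yes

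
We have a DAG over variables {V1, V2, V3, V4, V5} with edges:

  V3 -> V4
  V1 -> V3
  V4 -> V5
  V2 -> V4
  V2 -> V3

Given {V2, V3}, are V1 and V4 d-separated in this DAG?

We examine all 2 paths between V1 and V4:
  1. V1 → V3 → V4 — V3:chain[blocks] ⇒ blocked
  2. V1 → V3 ← V2 → V4 — V3:collider[open]; V2:fork[blocks] ⇒ blocked
Since every path is blocked, d-separation holds.

Yes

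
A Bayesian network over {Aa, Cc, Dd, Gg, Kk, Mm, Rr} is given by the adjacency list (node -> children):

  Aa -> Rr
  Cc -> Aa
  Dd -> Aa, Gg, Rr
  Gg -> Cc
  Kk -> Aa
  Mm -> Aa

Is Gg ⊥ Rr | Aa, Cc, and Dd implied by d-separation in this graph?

Yes

We examine all 4 paths between Gg and Rr:
  1. Gg → Cc → Aa → Rr — Cc:chain[blocks]; Aa:chain[blocks] ⇒ blocked
  2. Gg → Cc → Aa ← Dd → Rr — Cc:chain[blocks]; Aa:collider[open]; Dd:fork[blocks] ⇒ blocked
  3. Gg ← Dd → Rr — Dd:fork[blocks] ⇒ blocked
  4. Gg ← Dd → Aa → Rr — Dd:fork[blocks]; Aa:chain[blocks] ⇒ blocked
Every path is blocked, so Gg and Rr are d-separated given {Aa, Cc, Dd}.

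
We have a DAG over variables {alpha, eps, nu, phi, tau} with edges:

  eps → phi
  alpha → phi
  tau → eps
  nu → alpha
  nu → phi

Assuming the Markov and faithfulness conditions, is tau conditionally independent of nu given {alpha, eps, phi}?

We examine all 2 paths between tau and nu:
Path 1: tau → eps → phi ← alpha ← nu
  eps is a chain here and eps is conditioned on, so the path is blocked at eps.
Path 2: tau → eps → phi ← nu
  eps is a chain here and eps is conditioned on, so the path is blocked at eps.
Every path is blocked, so tau and nu are d-separated given {alpha, eps, phi}.

Yes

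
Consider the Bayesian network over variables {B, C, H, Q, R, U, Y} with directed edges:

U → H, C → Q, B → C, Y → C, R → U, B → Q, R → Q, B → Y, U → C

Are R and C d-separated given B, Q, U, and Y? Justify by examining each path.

No

We examine all 4 paths between R and C:
Path 1: R → U → C
  U is a chain here and U is conditioned on, so the path is blocked at U.
Path 2: R → Q ← B → Y → C
  B is a fork here and B is conditioned on, so the path is blocked at B.
Path 3: R → Q ← B → C
  B is a fork here and B is conditioned on, so the path is blocked at B.
Path 4: R → Q ← C
  Q is a collider and Q is conditioned on, which opens it — no node blocks this path, so it is active.
Because an active path exists, R and C are not d-separated.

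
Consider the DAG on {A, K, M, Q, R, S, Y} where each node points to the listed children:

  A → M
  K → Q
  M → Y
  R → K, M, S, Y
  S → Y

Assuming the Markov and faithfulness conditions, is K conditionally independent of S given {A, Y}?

No

3 paths connect K and S; each must be blocked for d-separation to hold:
Path 1: K ← R → Y ← S
  R is a fork and R is not conditioned on; Y is a collider and Y is conditioned on, which opens it — no node blocks this path, so it is active.
Path 2: K ← R → S
  R is a fork and R is not conditioned on — no node blocks this path, so it is active.
Path 3: K ← R → M → Y ← S
  R is a fork and R is not conditioned on; M is a chain and M is not conditioned on; Y is a collider and Y is conditioned on, which opens it — no node blocks this path, so it is active.
At least one path is unblocked, so d-separation fails.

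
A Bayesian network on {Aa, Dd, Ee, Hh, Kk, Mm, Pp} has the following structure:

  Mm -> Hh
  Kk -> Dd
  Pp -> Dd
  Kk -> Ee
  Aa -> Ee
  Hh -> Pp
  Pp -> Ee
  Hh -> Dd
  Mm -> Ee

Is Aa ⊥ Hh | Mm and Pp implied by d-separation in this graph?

We examine all 5 paths between Aa and Hh:
Path 1: Aa → Ee ← Mm → Hh
  Ee is a collider here and neither Ee nor any of its descendants is conditioned on, so the collider stays closed — the path is blocked at Ee.
Path 2: Aa → Ee ← Kk → Dd ← Hh
  Ee is a collider here and neither Ee nor any of its descendants is conditioned on, so the collider stays closed — the path is blocked at Ee.
Path 3: Aa → Ee ← Kk → Dd ← Pp ← Hh
  Ee is a collider here and neither Ee nor any of its descendants is conditioned on, so the collider stays closed — the path is blocked at Ee.
Path 4: Aa → Ee ← Pp ← Hh
  Ee is a collider here and neither Ee nor any of its descendants is conditioned on, so the collider stays closed — the path is blocked at Ee.
Path 5: Aa → Ee ← Pp → Dd ← Hh
  Ee is a collider here and neither Ee nor any of its descendants is conditioned on, so the collider stays closed — the path is blocked at Ee.
Every path is blocked, so Aa and Hh are d-separated given {Mm, Pp}.

Yes — Aa and Hh are d-separated given {Mm, Pp}.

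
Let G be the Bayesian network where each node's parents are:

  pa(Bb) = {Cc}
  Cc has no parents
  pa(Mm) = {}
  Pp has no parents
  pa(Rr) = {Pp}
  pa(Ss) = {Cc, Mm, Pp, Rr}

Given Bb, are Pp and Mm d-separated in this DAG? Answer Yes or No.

2 paths connect Pp and Mm; each must be blocked for d-separation to hold:
  1. Pp → Rr → Ss ← Mm — Rr:chain[open]; Ss:collider[blocks] ⇒ blocked
  2. Pp → Ss ← Mm — Ss:collider[blocks] ⇒ blocked
Since every path is blocked, d-separation holds.

Yes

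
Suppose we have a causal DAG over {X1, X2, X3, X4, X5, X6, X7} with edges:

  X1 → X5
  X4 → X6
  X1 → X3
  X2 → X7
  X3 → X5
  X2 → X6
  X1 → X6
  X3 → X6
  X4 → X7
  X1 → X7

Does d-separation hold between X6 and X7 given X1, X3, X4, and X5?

Enumerating the 5 paths from X6 to X7 and testing each for blocking by {X1, X3, X4, X5}:
Path 1: X6 ← X2 → X7
  X2 is a fork and X2 is not conditioned on — no node blocks this path, so it is active.
Path 2: X6 ← X4 → X7
  X4 is a fork here and X4 is conditioned on, so the path is blocked at X4.
Path 3: X6 ← X3 → X5 ← X1 → X7
  X3 is a fork here and X3 is conditioned on, so the path is blocked at X3.
Path 4: X6 ← X3 ← X1 → X7
  X3 is a chain here and X3 is conditioned on, so the path is blocked at X3.
Path 5: X6 ← X1 → X7
  X1 is a fork here and X1 is conditioned on, so the path is blocked at X1.
At least one path is unblocked, so d-separation fails.

No — X6 and X7 are not d-separated given {X1, X3, X4, X5}.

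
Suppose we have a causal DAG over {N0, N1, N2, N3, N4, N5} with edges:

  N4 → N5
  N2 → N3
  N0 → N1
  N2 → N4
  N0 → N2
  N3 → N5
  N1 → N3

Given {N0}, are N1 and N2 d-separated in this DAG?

Yes — N1 and N2 are d-separated given {N0}.

3 paths connect N1 and N2; each must be blocked for d-separation to hold:
  1. N1 → N3 ← N2 — N3:collider[blocks] ⇒ blocked
  2. N1 → N3 → N5 ← N4 ← N2 — N3:chain[open]; N5:collider[blocks]; N4:chain[open] ⇒ blocked
  3. N1 ← N0 → N2 — N0:fork[blocks] ⇒ blocked
Since every path is blocked, d-separation holds.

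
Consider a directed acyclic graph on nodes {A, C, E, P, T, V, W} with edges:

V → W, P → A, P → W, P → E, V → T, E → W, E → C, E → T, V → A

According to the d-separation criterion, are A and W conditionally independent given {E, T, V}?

No

There are 6 undirected paths between A and W; checking each against the conditioning set {E, T, V}:
Path 1: A ← P → W
  P is a fork and P is not conditioned on — no node blocks this path, so it is active.
Path 2: A ← P → E → W
  E is a chain here and E is conditioned on, so the path is blocked at E.
Path 3: A ← P → E → T ← V → W
  E is a chain here and E is conditioned on, so the path is blocked at E.
Path 4: A ← V → W
  V is a fork here and V is conditioned on, so the path is blocked at V.
Path 5: A ← V → T ← E → W
  V is a fork here and V is conditioned on, so the path is blocked at V.
Path 6: A ← V → T ← E ← P → W
  V is a fork here and V is conditioned on, so the path is blocked at V.
Since the path A ← P → W is active, A and W are not d-separated given {E, T, V}.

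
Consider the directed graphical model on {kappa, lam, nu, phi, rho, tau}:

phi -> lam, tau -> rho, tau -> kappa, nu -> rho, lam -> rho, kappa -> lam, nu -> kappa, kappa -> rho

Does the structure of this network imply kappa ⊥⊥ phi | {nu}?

4 paths connect kappa and phi; each must be blocked for d-separation to hold:
Path 1: kappa ← tau → rho ← lam ← phi
  rho is a collider here and neither rho nor any of its descendants is conditioned on, so the collider stays closed — the path is blocked at rho.
Path 2: kappa → rho ← lam ← phi
  rho is a collider here and neither rho nor any of its descendants is conditioned on, so the collider stays closed — the path is blocked at rho.
Path 3: kappa ← nu → rho ← lam ← phi
  nu is a fork here and nu is conditioned on, so the path is blocked at nu.
Path 4: kappa → lam ← phi
  lam is a collider here and neither lam nor any of its descendants is conditioned on, so the collider stays closed — the path is blocked at lam.
All paths are blocked; kappa ⊥ phi | {nu} holds.

Yes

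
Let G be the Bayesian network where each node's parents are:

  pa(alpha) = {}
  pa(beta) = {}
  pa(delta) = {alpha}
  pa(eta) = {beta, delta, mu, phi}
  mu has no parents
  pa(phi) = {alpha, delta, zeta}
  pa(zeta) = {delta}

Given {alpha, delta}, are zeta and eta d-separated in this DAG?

6 paths connect zeta and eta; each must be blocked for d-separation to hold:
Path 1: zeta → phi ← alpha → delta → eta
  phi is a collider here and neither phi nor any of its descendants is conditioned on, so the collider stays closed — the path is blocked at phi.
Path 2: zeta → phi → eta
  phi is a chain and phi is not conditioned on — no node blocks this path, so it is active.
Path 3: zeta → phi ← delta → eta
  phi is a collider here and neither phi nor any of its descendants is conditioned on, so the collider stays closed — the path is blocked at phi.
Path 4: zeta ← delta ← alpha → phi → eta
  delta is a chain here and delta is conditioned on, so the path is blocked at delta.
Path 5: zeta ← delta → phi → eta
  delta is a fork here and delta is conditioned on, so the path is blocked at delta.
Path 6: zeta ← delta → eta
  delta is a fork here and delta is conditioned on, so the path is blocked at delta.
Because an active path exists, zeta and eta are not d-separated.

No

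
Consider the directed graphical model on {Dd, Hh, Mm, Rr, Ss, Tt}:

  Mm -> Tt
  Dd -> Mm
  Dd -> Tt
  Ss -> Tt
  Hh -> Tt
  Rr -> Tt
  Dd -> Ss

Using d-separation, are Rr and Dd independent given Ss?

Yes

Enumerating the 3 paths from Rr to Dd and testing each for blocking by {Ss}:
Path 1: Rr → Tt ← Mm ← Dd
  Tt is a collider here and neither Tt nor any of its descendants is conditioned on, so the collider stays closed — the path is blocked at Tt.
Path 2: Rr → Tt ← Ss ← Dd
  Tt is a collider here and neither Tt nor any of its descendants is conditioned on, so the collider stays closed — the path is blocked at Tt.
Path 3: Rr → Tt ← Dd
  Tt is a collider here and neither Tt nor any of its descendants is conditioned on, so the collider stays closed — the path is blocked at Tt.
All paths are blocked; Rr ⊥ Dd | {Ss} holds.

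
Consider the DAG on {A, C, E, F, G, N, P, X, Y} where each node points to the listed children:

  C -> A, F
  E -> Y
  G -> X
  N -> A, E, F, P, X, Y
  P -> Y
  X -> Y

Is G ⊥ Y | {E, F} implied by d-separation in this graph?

We examine all 4 paths between G and Y:
Path 1: G → X → Y
  X is a chain and X is not conditioned on — no node blocks this path, so it is active.
Path 2: G → X ← N → Y
  X is a collider here and neither X nor any of its descendants is conditioned on, so the collider stays closed — the path is blocked at X.
Path 3: G → X ← N → P → Y
  X is a collider here and neither X nor any of its descendants is conditioned on, so the collider stays closed — the path is blocked at X.
Path 4: G → X ← N → E → Y
  X is a collider here and neither X nor any of its descendants is conditioned on, so the collider stays closed — the path is blocked at X.
Since the path G → X → Y is active, G and Y are not d-separated given {E, F}.

No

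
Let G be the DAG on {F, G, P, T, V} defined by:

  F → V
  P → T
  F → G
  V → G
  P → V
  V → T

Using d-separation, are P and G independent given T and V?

There are 4 undirected paths between P and G; checking each against the conditioning set {T, V}:
Path 1: P → V → G
  V is a chain here and V is conditioned on, so the path is blocked at V.
Path 2: P → V ← F → G
  V is a collider and V is conditioned on, which opens it; F is a fork and F is not conditioned on — no node blocks this path, so it is active.
Path 3: P → T ← V → G
  V is a fork here and V is conditioned on, so the path is blocked at V.
Path 4: P → T ← V ← F → G
  V is a chain here and V is conditioned on, so the path is blocked at V.
Since the path P → V ← F → G is active, P and G are not d-separated given {T, V}.

No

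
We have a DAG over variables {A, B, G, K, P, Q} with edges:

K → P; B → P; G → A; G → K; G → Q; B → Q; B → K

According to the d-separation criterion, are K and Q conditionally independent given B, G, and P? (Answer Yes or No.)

Yes — K and Q are d-separated given {B, G, P}.

We examine all 3 paths between K and Q:
  1. K ← B → Q — B:fork[blocks] ⇒ blocked
  2. K ← G → Q — G:fork[blocks] ⇒ blocked
  3. K → P ← B → Q — P:collider[open]; B:fork[blocks] ⇒ blocked
All paths are blocked; K ⊥ Q | {B, G, P} holds.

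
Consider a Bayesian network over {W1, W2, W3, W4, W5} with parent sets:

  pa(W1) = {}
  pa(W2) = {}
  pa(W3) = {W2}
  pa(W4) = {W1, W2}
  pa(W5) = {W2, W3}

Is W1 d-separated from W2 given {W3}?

There is one path between W1 and W2:
Path 1: W1 → W4 ← W2
  W4 is a collider here and neither W4 nor any of its descendants is conditioned on, so the collider stays closed — the path is blocked at W4.
Every path is blocked, so W1 and W2 are d-separated given {W3}.

Yes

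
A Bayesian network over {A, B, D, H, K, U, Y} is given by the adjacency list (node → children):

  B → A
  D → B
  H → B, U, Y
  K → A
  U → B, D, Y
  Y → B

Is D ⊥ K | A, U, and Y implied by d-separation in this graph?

Enumerating the 6 paths from D to K and testing each for blocking by {A, U, Y}:
Path 1: D → B → A ← K
  B is a chain and B is not conditioned on; A is a collider and A is conditioned on, which opens it — no node blocks this path, so it is active.
Path 2: D ← U ← H → Y → B → A ← K
  U is a chain here and U is conditioned on, so the path is blocked at U.
Path 3: D ← U ← H → B → A ← K
  U is a chain here and U is conditioned on, so the path is blocked at U.
Path 4: D ← U → Y ← H → B → A ← K
  U is a fork here and U is conditioned on, so the path is blocked at U.
Path 5: D ← U → Y → B → A ← K
  U is a fork here and U is conditioned on, so the path is blocked at U.
Path 6: D ← U → B → A ← K
  U is a fork here and U is conditioned on, so the path is blocked at U.
Since the path D → B → A ← K is active, D and K are not d-separated given {A, U, Y}.

No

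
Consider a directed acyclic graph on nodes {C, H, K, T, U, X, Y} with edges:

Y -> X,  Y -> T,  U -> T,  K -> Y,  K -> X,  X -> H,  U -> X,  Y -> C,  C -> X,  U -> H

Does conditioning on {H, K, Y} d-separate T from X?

No — T and X are not d-separated given {H, K, Y}.

We examine all 5 paths between T and X:
Path 1: T ← U → H ← X
  U is a fork and U is not conditioned on; H is a collider and H is conditioned on, which opens it — no node blocks this path, so it is active.
Path 2: T ← U → X
  U is a fork and U is not conditioned on — no node blocks this path, so it is active.
Path 3: T ← Y → C → X
  Y is a fork here and Y is conditioned on, so the path is blocked at Y.
Path 4: T ← Y ← K → X
  Y is a chain here and Y is conditioned on, so the path is blocked at Y.
Path 5: T ← Y → X
  Y is a fork here and Y is conditioned on, so the path is blocked at Y.
Because an active path exists, T and X are not d-separated.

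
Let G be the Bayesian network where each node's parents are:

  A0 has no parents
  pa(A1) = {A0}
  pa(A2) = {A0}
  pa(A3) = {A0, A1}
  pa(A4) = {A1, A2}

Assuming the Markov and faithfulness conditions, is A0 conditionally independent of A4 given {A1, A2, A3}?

Yes

Enumerating the 3 paths from A0 to A4 and testing each for blocking by {A1, A2, A3}:
  1. A0 → A2 → A4 — A2:chain[blocks] ⇒ blocked
  2. A0 → A3 ← A1 → A4 — A3:collider[open]; A1:fork[blocks] ⇒ blocked
  3. A0 → A1 → A4 — A1:chain[blocks] ⇒ blocked
Every path is blocked, so A0 and A4 are d-separated given {A1, A2, A3}.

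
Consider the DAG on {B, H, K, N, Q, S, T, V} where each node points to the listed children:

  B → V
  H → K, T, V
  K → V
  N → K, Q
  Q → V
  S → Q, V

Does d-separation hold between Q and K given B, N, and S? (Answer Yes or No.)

Enumerating the 5 paths from Q to K and testing each for blocking by {B, N, S}:
Path 1: Q ← N → K
  N is a fork here and N is conditioned on, so the path is blocked at N.
Path 2: Q → V ← H → K
  V is a collider here and neither V nor any of its descendants is conditioned on, so the collider stays closed — the path is blocked at V.
Path 3: Q → V ← K
  V is a collider here and neither V nor any of its descendants is conditioned on, so the collider stays closed — the path is blocked at V.
Path 4: Q ← S → V ← H → K
  S is a fork here and S is conditioned on, so the path is blocked at S.
Path 5: Q ← S → V ← K
  S is a fork here and S is conditioned on, so the path is blocked at S.
Every path is blocked, so Q and K are d-separated given {B, N, S}.

Yes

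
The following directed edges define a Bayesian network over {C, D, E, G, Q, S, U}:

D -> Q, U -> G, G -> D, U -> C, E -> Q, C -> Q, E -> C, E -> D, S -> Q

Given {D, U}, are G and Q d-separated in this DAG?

No

We examine all 6 paths between G and Q:
  1. G → D → Q — D:chain[blocks] ⇒ blocked
  2. G → D ← E → C → Q — D:collider[open]; E:fork[open]; C:chain[open] ⇒ active
  3. G → D ← E → Q — D:collider[open]; E:fork[open] ⇒ active
  4. G ← U → C → Q — U:fork[blocks]; C:chain[open] ⇒ blocked
  5. G ← U → C ← E → Q — U:fork[blocks]; C:collider[blocks]; E:fork[open] ⇒ blocked
  6. G ← U → C ← E → D → Q — U:fork[blocks]; C:collider[blocks]; E:fork[open]; D:chain[blocks] ⇒ blocked
Because an active path exists, G and Q are not d-separated.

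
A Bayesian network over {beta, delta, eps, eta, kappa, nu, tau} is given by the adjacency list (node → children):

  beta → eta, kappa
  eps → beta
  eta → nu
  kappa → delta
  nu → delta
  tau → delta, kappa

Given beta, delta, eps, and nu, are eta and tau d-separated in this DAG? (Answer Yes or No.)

Yes

There are 4 undirected paths between eta and tau; checking each against the conditioning set {beta, delta, eps, nu}:
Path 1: eta ← beta → kappa → delta ← tau
  beta is a fork here and beta is conditioned on, so the path is blocked at beta.
Path 2: eta ← beta → kappa ← tau
  beta is a fork here and beta is conditioned on, so the path is blocked at beta.
Path 3: eta → nu → delta ← tau
  nu is a chain here and nu is conditioned on, so the path is blocked at nu.
Path 4: eta → nu → delta ← kappa ← tau
  nu is a chain here and nu is conditioned on, so the path is blocked at nu.
Since every path is blocked, d-separation holds.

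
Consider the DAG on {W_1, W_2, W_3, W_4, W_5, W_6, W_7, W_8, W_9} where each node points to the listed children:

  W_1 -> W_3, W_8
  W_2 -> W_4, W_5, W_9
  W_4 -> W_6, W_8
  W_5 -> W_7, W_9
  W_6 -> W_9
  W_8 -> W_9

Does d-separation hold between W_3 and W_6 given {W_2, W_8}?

6 paths connect W_3 and W_6; each must be blocked for d-separation to hold:
Path 1: W_3 ← W_1 → W_8 → W_9 ← W_2 → W_4 → W_6
  W_8 is a chain here and W_8 is conditioned on, so the path is blocked at W_8.
Path 2: W_3 ← W_1 → W_8 → W_9 ← W_6
  W_8 is a chain here and W_8 is conditioned on, so the path is blocked at W_8.
Path 3: W_3 ← W_1 → W_8 → W_9 ← W_5 ← W_2 → W_4 → W_6
  W_8 is a chain here and W_8 is conditioned on, so the path is blocked at W_8.
Path 4: W_3 ← W_1 → W_8 ← W_4 ← W_2 → W_9 ← W_6
  W_2 is a fork here and W_2 is conditioned on, so the path is blocked at W_2.
Path 5: W_3 ← W_1 → W_8 ← W_4 ← W_2 → W_5 → W_9 ← W_6
  W_2 is a fork here and W_2 is conditioned on, so the path is blocked at W_2.
Path 6: W_3 ← W_1 → W_8 ← W_4 → W_6
  W_1 is a fork and W_1 is not conditioned on; W_8 is a collider and W_8 is conditioned on, which opens it; W_4 is a fork and W_4 is not conditioned on — no node blocks this path, so it is active.
Since the path W_3 ← W_1 → W_8 ← W_4 → W_6 is active, W_3 and W_6 are not d-separated given {W_2, W_8}.

No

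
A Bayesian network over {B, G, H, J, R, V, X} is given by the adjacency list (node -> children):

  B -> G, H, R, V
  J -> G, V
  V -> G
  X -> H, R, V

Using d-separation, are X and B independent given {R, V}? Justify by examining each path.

We examine all 5 paths between X and B:
  1. X → H ← B — H:collider[blocks] ⇒ blocked
  2. X → R ← B — R:collider[open] ⇒ active
  3. X → V ← J → G ← B — V:collider[open]; J:fork[open]; G:collider[blocks] ⇒ blocked
  4. X → V → G ← B — V:chain[blocks]; G:collider[blocks] ⇒ blocked
  5. X → V ← B — V:collider[open] ⇒ active
Because an active path exists, X and B are not d-separated.

No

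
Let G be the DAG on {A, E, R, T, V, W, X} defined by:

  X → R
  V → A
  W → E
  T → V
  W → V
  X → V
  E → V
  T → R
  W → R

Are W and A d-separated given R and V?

We examine all 4 paths between W and A:
Path 1: W → E → V → A
  V is a chain here and V is conditioned on, so the path is blocked at V.
Path 2: W → V → A
  V is a chain here and V is conditioned on, so the path is blocked at V.
Path 3: W → R ← T → V → A
  V is a chain here and V is conditioned on, so the path is blocked at V.
Path 4: W → R ← X → V → A
  V is a chain here and V is conditioned on, so the path is blocked at V.
All paths are blocked; W ⊥ A | {R, V} holds.

Yes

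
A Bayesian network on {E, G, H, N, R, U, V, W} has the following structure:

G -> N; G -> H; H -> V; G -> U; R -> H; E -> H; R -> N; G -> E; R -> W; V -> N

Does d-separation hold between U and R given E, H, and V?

Enumerating the 6 paths from U to R and testing each for blocking by {E, H, V}:
Path 1: U ← G → E → H ← R
  E is a chain here and E is conditioned on, so the path is blocked at E.
Path 2: U ← G → E → H → V → N ← R
  E is a chain here and E is conditioned on, so the path is blocked at E.
Path 3: U ← G → H ← R
  G is a fork and G is not conditioned on; H is a collider and H is conditioned on, which opens it — no node blocks this path, so it is active.
Path 4: U ← G → H → V → N ← R
  H is a chain here and H is conditioned on, so the path is blocked at H.
Path 5: U ← G → N ← R
  N is a collider here and neither N nor any of its descendants is conditioned on, so the collider stays closed — the path is blocked at N.
Path 6: U ← G → N ← V ← H ← R
  N is a collider here and neither N nor any of its descendants is conditioned on, so the collider stays closed — the path is blocked at N.
Because an active path exists, U and R are not d-separated.

No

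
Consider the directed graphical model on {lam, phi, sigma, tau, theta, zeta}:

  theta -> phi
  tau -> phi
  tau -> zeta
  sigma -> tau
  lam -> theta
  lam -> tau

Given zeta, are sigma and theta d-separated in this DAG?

No

There are 2 undirected paths between sigma and theta; checking each against the conditioning set {zeta}:
Path 1: sigma → tau → phi ← theta
  phi is a collider here and neither phi nor any of its descendants is conditioned on, so the collider stays closed — the path is blocked at phi.
Path 2: sigma → tau ← lam → theta
  tau is a collider and its descendant zeta is conditioned on, which opens it; lam is a fork and lam is not conditioned on — no node blocks this path, so it is active.
Because an active path exists, sigma and theta are not d-separated.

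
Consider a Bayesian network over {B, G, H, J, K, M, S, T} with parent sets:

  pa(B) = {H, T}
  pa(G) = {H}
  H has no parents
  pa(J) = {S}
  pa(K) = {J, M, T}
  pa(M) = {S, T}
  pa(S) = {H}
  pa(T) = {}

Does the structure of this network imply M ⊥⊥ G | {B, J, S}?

There are 6 undirected paths between M and G; checking each against the conditioning set {B, J, S}:
Path 1: M ← S ← H → G
  S is a chain here and S is conditioned on, so the path is blocked at S.
Path 2: M ← S → J → K ← T → B ← H → G
  S is a fork here and S is conditioned on, so the path is blocked at S.
Path 3: M ← T → B ← H → G
  T is a fork and T is not conditioned on; B is a collider and B is conditioned on, which opens it; H is a fork and H is not conditioned on — no node blocks this path, so it is active.
Path 4: M ← T → K ← J ← S ← H → G
  K is a collider here and neither K nor any of its descendants is conditioned on, so the collider stays closed — the path is blocked at K.
Path 5: M → K ← J ← S ← H → G
  K is a collider here and neither K nor any of its descendants is conditioned on, so the collider stays closed — the path is blocked at K.
Path 6: M → K ← T → B ← H → G
  K is a collider here and neither K nor any of its descendants is conditioned on, so the collider stays closed — the path is blocked at K.
Since the path M ← T → B ← H → G is active, M and G are not d-separated given {B, J, S}.

No — M and G are not d-separated given {B, J, S}.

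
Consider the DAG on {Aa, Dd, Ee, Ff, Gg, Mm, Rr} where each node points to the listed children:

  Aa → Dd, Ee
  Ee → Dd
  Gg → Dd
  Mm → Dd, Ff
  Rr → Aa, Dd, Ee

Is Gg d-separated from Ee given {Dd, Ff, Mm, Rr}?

We examine all 5 paths between Gg and Ee:
Path 1: Gg → Dd ← Ee
  Dd is a collider and Dd is conditioned on, which opens it — no node blocks this path, so it is active.
Path 2: Gg → Dd ← Aa → Ee
  Dd is a collider and Dd is conditioned on, which opens it; Aa is a fork and Aa is not conditioned on — no node blocks this path, so it is active.
Path 3: Gg → Dd ← Aa ← Rr → Ee
  Rr is a fork here and Rr is conditioned on, so the path is blocked at Rr.
Path 4: Gg → Dd ← Rr → Ee
  Rr is a fork here and Rr is conditioned on, so the path is blocked at Rr.
Path 5: Gg → Dd ← Rr → Aa → Ee
  Rr is a fork here and Rr is conditioned on, so the path is blocked at Rr.
At least one path is unblocked, so d-separation fails.

No — Gg and Ee are not d-separated given {Dd, Ff, Mm, Rr}.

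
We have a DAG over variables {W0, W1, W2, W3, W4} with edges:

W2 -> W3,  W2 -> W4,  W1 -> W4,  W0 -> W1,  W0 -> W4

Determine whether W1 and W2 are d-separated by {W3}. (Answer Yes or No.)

Yes

We examine all 2 paths between W1 and W2:
Path 1: W1 → W4 ← W2
  W4 is a collider here and neither W4 nor any of its descendants is conditioned on, so the collider stays closed — the path is blocked at W4.
Path 2: W1 ← W0 → W4 ← W2
  W4 is a collider here and neither W4 nor any of its descendants is conditioned on, so the collider stays closed — the path is blocked at W4.
All paths are blocked; W1 ⊥ W2 | {W3} holds.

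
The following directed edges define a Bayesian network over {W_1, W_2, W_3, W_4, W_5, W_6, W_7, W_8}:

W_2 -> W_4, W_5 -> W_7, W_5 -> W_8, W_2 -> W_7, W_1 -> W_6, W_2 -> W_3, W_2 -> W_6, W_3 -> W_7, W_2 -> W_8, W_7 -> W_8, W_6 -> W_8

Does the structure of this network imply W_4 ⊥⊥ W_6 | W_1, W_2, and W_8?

Enumerating the 6 paths from W_4 to W_6 and testing each for blocking by {W_1, W_2, W_8}:
  1. W_4 ← W_2 → W_8 ← W_6 — W_2:fork[blocks]; W_8:collider[open] ⇒ blocked
  2. W_4 ← W_2 → W_7 → W_8 ← W_6 — W_2:fork[blocks]; W_7:chain[open]; W_8:collider[open] ⇒ blocked
  3. W_4 ← W_2 → W_7 ← W_5 → W_8 ← W_6 — W_2:fork[blocks]; W_7:collider[open]; W_5:fork[open]; W_8:collider[open] ⇒ blocked
  4. W_4 ← W_2 → W_3 → W_7 → W_8 ← W_6 — W_2:fork[blocks]; W_3:chain[open]; W_7:chain[open]; W_8:collider[open] ⇒ blocked
  5. W_4 ← W_2 → W_3 → W_7 ← W_5 → W_8 ← W_6 — W_2:fork[blocks]; W_3:chain[open]; W_7:collider[open]; W_5:fork[open]; W_8:collider[open] ⇒ blocked
  6. W_4 ← W_2 → W_6 — W_2:fork[blocks] ⇒ blocked
Since every path is blocked, d-separation holds.

Yes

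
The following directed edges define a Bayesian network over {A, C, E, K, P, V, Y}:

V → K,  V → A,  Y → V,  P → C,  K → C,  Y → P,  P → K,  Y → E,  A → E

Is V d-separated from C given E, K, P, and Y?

Yes

6 paths connect V and C; each must be blocked for d-separation to hold:
Path 1: V ← Y → P → K → C
  Y is a fork here and Y is conditioned on, so the path is blocked at Y.
Path 2: V ← Y → P → C
  Y is a fork here and Y is conditioned on, so the path is blocked at Y.
Path 3: V → K → C
  K is a chain here and K is conditioned on, so the path is blocked at K.
Path 4: V → K ← P → C
  P is a fork here and P is conditioned on, so the path is blocked at P.
Path 5: V → A → E ← Y → P → K → C
  Y is a fork here and Y is conditioned on, so the path is blocked at Y.
Path 6: V → A → E ← Y → P → C
  Y is a fork here and Y is conditioned on, so the path is blocked at Y.
Every path is blocked, so V and C are d-separated given {E, K, P, Y}.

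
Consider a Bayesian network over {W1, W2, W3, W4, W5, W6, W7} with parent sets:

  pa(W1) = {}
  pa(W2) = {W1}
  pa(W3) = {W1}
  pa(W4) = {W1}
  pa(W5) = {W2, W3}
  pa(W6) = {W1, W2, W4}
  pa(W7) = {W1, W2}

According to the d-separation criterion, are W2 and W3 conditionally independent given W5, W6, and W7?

There are 5 undirected paths between W2 and W3; checking each against the conditioning set {W5, W6, W7}:
  1. W2 → W5 ← W3 — W5:collider[open] ⇒ active
  2. W2 → W7 ← W1 → W3 — W7:collider[open]; W1:fork[open] ⇒ active
  3. W2 → W6 ← W4 ← W1 → W3 — W6:collider[open]; W4:chain[open]; W1:fork[open] ⇒ active
  4. W2 → W6 ← W1 → W3 — W6:collider[open]; W1:fork[open] ⇒ active
  5. W2 ← W1 → W3 — W1:fork[open] ⇒ active
Because an active path exists, W2 and W3 are not d-separated.

No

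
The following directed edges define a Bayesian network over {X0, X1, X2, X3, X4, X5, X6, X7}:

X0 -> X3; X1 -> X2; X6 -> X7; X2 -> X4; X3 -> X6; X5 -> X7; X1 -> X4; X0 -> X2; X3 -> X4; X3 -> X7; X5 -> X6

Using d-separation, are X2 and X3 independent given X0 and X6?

Yes

There are 3 undirected paths between X2 and X3; checking each against the conditioning set {X0, X6}:
  1. X2 → X4 ← X3 — X4:collider[blocks] ⇒ blocked
  2. X2 ← X1 → X4 ← X3 — X1:fork[open]; X4:collider[blocks] ⇒ blocked
  3. X2 ← X0 → X3 — X0:fork[blocks] ⇒ blocked
Every path is blocked, so X2 and X3 are d-separated given {X0, X6}.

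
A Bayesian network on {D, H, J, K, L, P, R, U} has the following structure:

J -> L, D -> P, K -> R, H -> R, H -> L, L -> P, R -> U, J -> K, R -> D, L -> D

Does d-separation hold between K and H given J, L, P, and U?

Enumerating the 6 paths from K to H and testing each for blocking by {J, L, P, U}:
  1. K → R ← H — R:collider[open] ⇒ active
  2. K → R → D ← L ← H — R:chain[open]; D:collider[open]; L:chain[blocks] ⇒ blocked
  3. K → R → D → P ← L ← H — R:chain[open]; D:chain[open]; P:collider[open]; L:chain[blocks] ⇒ blocked
  4. K ← J → L ← H — J:fork[blocks]; L:collider[open] ⇒ blocked
  5. K ← J → L → P ← D ← R ← H — J:fork[blocks]; L:chain[blocks]; P:collider[open]; D:chain[open]; R:chain[open] ⇒ blocked
  6. K ← J → L → D ← R ← H — J:fork[blocks]; L:chain[blocks]; D:collider[open]; R:chain[open] ⇒ blocked
At least one path is unblocked, so d-separation fails.

No — K and H are not d-separated given {J, L, P, U}.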